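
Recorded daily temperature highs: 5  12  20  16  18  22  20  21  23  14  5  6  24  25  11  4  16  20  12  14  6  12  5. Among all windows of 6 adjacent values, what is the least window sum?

5 12 20 16 18 22 → sum 93
12 20 16 18 22 20 → sum 108
20 16 18 22 20 21 → sum 117
16 18 22 20 21 23 → sum 120
18 22 20 21 23 14 → sum 118
22 20 21 23 14 5 → sum 105
20 21 23 14 5 6 → sum 89
21 23 14 5 6 24 → sum 93
23 14 5 6 24 25 → sum 97
14 5 6 24 25 11 → sum 85
5 6 24 25 11 4 → sum 75
6 24 25 11 4 16 → sum 86
24 25 11 4 16 20 → sum 100
25 11 4 16 20 12 → sum 88
11 4 16 20 12 14 → sum 77
4 16 20 12 14 6 → sum 72
16 20 12 14 6 12 → sum 80
20 12 14 6 12 5 → sum 69
Least of these is 69.

69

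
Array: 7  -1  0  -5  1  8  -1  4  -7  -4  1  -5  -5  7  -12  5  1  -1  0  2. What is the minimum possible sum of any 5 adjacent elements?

-20

Each size-5 window and its sum:
[7, -1, 0, -5, 1] → sum 2
[-1, 0, -5, 1, 8] → sum 3
[0, -5, 1, 8, -1] → sum 3
[-5, 1, 8, -1, 4] → sum 7
[1, 8, -1, 4, -7] → sum 5
[8, -1, 4, -7, -4] → sum 0
[-1, 4, -7, -4, 1] → sum -7
[4, -7, -4, 1, -5] → sum -11
[-7, -4, 1, -5, -5] → sum -20
[-4, 1, -5, -5, 7] → sum -6
[1, -5, -5, 7, -12] → sum -14
[-5, -5, 7, -12, 5] → sum -10
[-5, 7, -12, 5, 1] → sum -4
[7, -12, 5, 1, -1] → sum 0
[-12, 5, 1, -1, 0] → sum -7
[5, 1, -1, 0, 2] → sum 7
Minimum of these is -20.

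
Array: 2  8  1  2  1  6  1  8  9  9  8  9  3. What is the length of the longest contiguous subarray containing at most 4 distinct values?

8

[2] 1 distinct, len 1
[2, 8] 2 distinct, len 2
[2, 8, 1] 3 distinct, len 3
[2, 8, 1, 2] 3 distinct, len 4
[2, 8, 1, 2, 1] 3 distinct, len 5
[2, 8, 1, 2, 1, 6] 4 distinct, len 6
[2, 8, 1, 2, 1, 6, 1] 4 distinct, len 7
[2, 8, 1, 2, 1, 6, 1, 8] 4 distinct, len 8
[1, 6, 1, 8, 9] 4 distinct, len 5
[1, 6, 1, 8, 9, 9] 4 distinct, len 6
[1, 6, 1, 8, 9, 9, 8] 4 distinct, len 7
[1, 6, 1, 8, 9, 9, 8, 9] 4 distinct, len 8
[1, 8, 9, 9, 8, 9, 3] 4 distinct, len 7
Longest length with ≤4 distinct: 8.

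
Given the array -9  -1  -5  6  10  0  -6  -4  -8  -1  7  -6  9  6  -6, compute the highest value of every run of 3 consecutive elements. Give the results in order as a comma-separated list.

Sliding a size-3 window across the 15 values:
-9 -1 -5 → max -1
-1 -5 6 → max 6
-5 6 10 → max 10
6 10 0 → max 10
10 0 -6 → max 10
0 -6 -4 → max 0
-6 -4 -8 → max -4
-4 -8 -1 → max -1
-8 -1 7 → max 7
-1 7 -6 → max 7
7 -6 9 → max 9
-6 9 6 → max 9
9 6 -6 → max 9

-1, 6, 10, 10, 10, 0, -4, -1, 7, 7, 9, 9, 9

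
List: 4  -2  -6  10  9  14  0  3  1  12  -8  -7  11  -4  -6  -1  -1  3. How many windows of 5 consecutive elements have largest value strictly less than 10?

[4, -2, -6, 10, 9] → max 10
[-2, -6, 10, 9, 14] → max 14
[-6, 10, 9, 14, 0] → max 14
[10, 9, 14, 0, 3] → max 14
[9, 14, 0, 3, 1] → max 14
[14, 0, 3, 1, 12] → max 14
[0, 3, 1, 12, -8] → max 12
[3, 1, 12, -8, -7] → max 12
[1, 12, -8, -7, 11] → max 12
[12, -8, -7, 11, -4] → max 12
[-8, -7, 11, -4, -6] → max 11
[-7, 11, -4, -6, -1] → max 11
[11, -4, -6, -1, -1] → max 11
[-4, -6, -1, -1, 3] → max 3  < 10 ✓
1 window satisfy the condition.

1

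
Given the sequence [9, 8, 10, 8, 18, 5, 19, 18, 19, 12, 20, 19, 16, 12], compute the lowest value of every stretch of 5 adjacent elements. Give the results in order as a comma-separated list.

[9, 8, 10, 8, 18] → min 8
[8, 10, 8, 18, 5] → min 5
[10, 8, 18, 5, 19] → min 5
[8, 18, 5, 19, 18] → min 5
[18, 5, 19, 18, 19] → min 5
[5, 19, 18, 19, 12] → min 5
[19, 18, 19, 12, 20] → min 12
[18, 19, 12, 20, 19] → min 12
[19, 12, 20, 19, 16] → min 12
[12, 20, 19, 16, 12] → min 12

8, 5, 5, 5, 5, 5, 12, 12, 12, 12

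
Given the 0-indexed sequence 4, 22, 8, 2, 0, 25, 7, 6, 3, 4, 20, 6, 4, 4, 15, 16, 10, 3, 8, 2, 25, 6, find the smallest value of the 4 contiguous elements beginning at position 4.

0

Elements at indices 4..7: 0, 25, 7, 6
min(0, 25, 7, 6) = 0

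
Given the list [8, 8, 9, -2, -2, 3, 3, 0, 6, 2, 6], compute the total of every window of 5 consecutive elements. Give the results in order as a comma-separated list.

21, 16, 11, 2, 10, 14, 17

(8, 8, 9, -2, -2) → sum 21
(8, 9, -2, -2, 3) → sum 16
(9, -2, -2, 3, 3) → sum 11
(-2, -2, 3, 3, 0) → sum 2
(-2, 3, 3, 0, 6) → sum 10
(3, 3, 0, 6, 2) → sum 14
(3, 0, 6, 2, 6) → sum 17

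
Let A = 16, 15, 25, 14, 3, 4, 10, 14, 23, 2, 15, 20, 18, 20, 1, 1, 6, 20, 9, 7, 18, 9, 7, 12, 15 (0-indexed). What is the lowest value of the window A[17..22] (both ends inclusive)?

7

Elements at indices 17..22: 20, 9, 7, 18, 9, 7
min(20, 9, 7, 18, 9, 7) = 7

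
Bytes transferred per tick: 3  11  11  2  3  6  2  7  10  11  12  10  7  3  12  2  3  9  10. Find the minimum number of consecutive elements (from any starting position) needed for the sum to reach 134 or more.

19

add 3: running sum 3 < 134
add 11: running sum 14 < 134
add 11: running sum 25 < 134
add 2: running sum 27 < 134
add 3: running sum 30 < 134
add 6: running sum 36 < 134
add 2: running sum 38 < 134
add 7: running sum 45 < 134
add 10: running sum 55 < 134
add 11: running sum 66 < 134
add 12: running sum 78 < 134
add 10: running sum 88 < 134
add 7: running sum 95 < 134
add 3: running sum 98 < 134
add 12: running sum 110 < 134
add 2: running sum 112 < 134
add 3: running sum 115 < 134
add 9: running sum 124 < 134
end 18: [3, 11, 11, 2, 3, 6, 2, 7, 10, 11, 12, 10, 7, 3, 12, 2, 3, 9, 10] sum 134, len 19
Shortest qualifying length: 19.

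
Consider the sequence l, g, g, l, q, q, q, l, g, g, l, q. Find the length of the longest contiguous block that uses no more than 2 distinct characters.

5

[l] 1 distinct, len 1
[l, g] 2 distinct, len 2
[l, g, g] 2 distinct, len 3
[l, g, g, l] 2 distinct, len 4
[l, q] 2 distinct, len 2
[l, q, q] 2 distinct, len 3
[l, q, q, q] 2 distinct, len 4
[l, q, q, q, l] 2 distinct, len 5
[l, g] 2 distinct, len 2
[l, g, g] 2 distinct, len 3
[l, g, g, l] 2 distinct, len 4
[l, q] 2 distinct, len 2
Longest length with ≤2 distinct: 5.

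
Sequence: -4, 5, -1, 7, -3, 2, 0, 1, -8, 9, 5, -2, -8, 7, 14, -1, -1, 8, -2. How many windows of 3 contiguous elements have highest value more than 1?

-4 5 -1 → max 5  > 1 ✓
5 -1 7 → max 7  > 1 ✓
-1 7 -3 → max 7  > 1 ✓
7 -3 2 → max 7  > 1 ✓
-3 2 0 → max 2  > 1 ✓
2 0 1 → max 2  > 1 ✓
0 1 -8 → max 1
1 -8 9 → max 9  > 1 ✓
-8 9 5 → max 9  > 1 ✓
9 5 -2 → max 9  > 1 ✓
5 -2 -8 → max 5  > 1 ✓
-2 -8 7 → max 7  > 1 ✓
-8 7 14 → max 14  > 1 ✓
7 14 -1 → max 14  > 1 ✓
14 -1 -1 → max 14  > 1 ✓
-1 -1 8 → max 8  > 1 ✓
-1 8 -2 → max 8  > 1 ✓
16 windows satisfy the condition.

16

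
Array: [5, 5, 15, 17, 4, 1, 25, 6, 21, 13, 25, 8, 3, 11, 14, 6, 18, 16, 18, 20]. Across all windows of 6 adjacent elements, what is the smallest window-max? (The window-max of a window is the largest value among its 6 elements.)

17

[5, 5, 15, 17, 4, 1] → max 17
[5, 15, 17, 4, 1, 25] → max 25
[15, 17, 4, 1, 25, 6] → max 25
[17, 4, 1, 25, 6, 21] → max 25
[4, 1, 25, 6, 21, 13] → max 25
[1, 25, 6, 21, 13, 25] → max 25
[25, 6, 21, 13, 25, 8] → max 25
[6, 21, 13, 25, 8, 3] → max 25
[21, 13, 25, 8, 3, 11] → max 25
[13, 25, 8, 3, 11, 14] → max 25
[25, 8, 3, 11, 14, 6] → max 25
[8, 3, 11, 14, 6, 18] → max 18
[3, 11, 14, 6, 18, 16] → max 18
[11, 14, 6, 18, 16, 18] → max 18
[14, 6, 18, 16, 18, 20] → max 20
Smallest of these is 17.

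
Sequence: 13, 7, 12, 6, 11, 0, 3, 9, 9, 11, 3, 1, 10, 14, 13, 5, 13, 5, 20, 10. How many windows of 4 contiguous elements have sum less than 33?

[13, 7, 12, 6] → sum 38
[7, 12, 6, 11] → sum 36
[12, 6, 11, 0] → sum 29  < 33 ✓
[6, 11, 0, 3] → sum 20  < 33 ✓
[11, 0, 3, 9] → sum 23  < 33 ✓
[0, 3, 9, 9] → sum 21  < 33 ✓
[3, 9, 9, 11] → sum 32  < 33 ✓
[9, 9, 11, 3] → sum 32  < 33 ✓
[9, 11, 3, 1] → sum 24  < 33 ✓
[11, 3, 1, 10] → sum 25  < 33 ✓
[3, 1, 10, 14] → sum 28  < 33 ✓
[1, 10, 14, 13] → sum 38
[10, 14, 13, 5] → sum 42
[14, 13, 5, 13] → sum 45
[13, 5, 13, 5] → sum 36
[5, 13, 5, 20] → sum 43
[13, 5, 20, 10] → sum 48
9 windows satisfy the condition.

9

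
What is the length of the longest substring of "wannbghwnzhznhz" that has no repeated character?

6

add w: [w] len 1
add a: [w, a] len 2
add n: [w, a, n] len 3
add n (repeat n, move left end past it): [n] len 1
add b: [n, b] len 2
add g: [n, b, g] len 3
add h: [n, b, g, h] len 4
add w: [n, b, g, h, w] len 5
add n (repeat n, move left end past it): [b, g, h, w, n] len 5
add z: [b, g, h, w, n, z] len 6
add h (repeat h, move left end past it): [w, n, z, h] len 4
add z (repeat z, move left end past it): [h, z] len 2
add n: [h, z, n] len 3
add h (repeat h, move left end past it): [z, n, h] len 3
add z (repeat z, move left end past it): [n, h, z] len 3
Longest all-distinct length: 6.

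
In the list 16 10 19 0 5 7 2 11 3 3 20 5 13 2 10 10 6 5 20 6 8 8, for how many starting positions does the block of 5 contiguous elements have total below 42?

(16, 10, 19, 0, 5) → sum 50
(10, 19, 0, 5, 7) → sum 41  < 42 ✓
(19, 0, 5, 7, 2) → sum 33  < 42 ✓
(0, 5, 7, 2, 11) → sum 25  < 42 ✓
(5, 7, 2, 11, 3) → sum 28  < 42 ✓
(7, 2, 11, 3, 3) → sum 26  < 42 ✓
(2, 11, 3, 3, 20) → sum 39  < 42 ✓
(11, 3, 3, 20, 5) → sum 42
(3, 3, 20, 5, 13) → sum 44
(3, 20, 5, 13, 2) → sum 43
(20, 5, 13, 2, 10) → sum 50
(5, 13, 2, 10, 10) → sum 40  < 42 ✓
(13, 2, 10, 10, 6) → sum 41  < 42 ✓
(2, 10, 10, 6, 5) → sum 33  < 42 ✓
(10, 10, 6, 5, 20) → sum 51
(10, 6, 5, 20, 6) → sum 47
(6, 5, 20, 6, 8) → sum 45
(5, 20, 6, 8, 8) → sum 47
9 windows satisfy the condition.

9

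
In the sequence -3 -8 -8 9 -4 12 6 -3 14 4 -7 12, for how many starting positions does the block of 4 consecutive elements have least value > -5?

(-3, -8, -8, 9) → min -8
(-8, -8, 9, -4) → min -8
(-8, 9, -4, 12) → min -8
(9, -4, 12, 6) → min -4  > -5 ✓
(-4, 12, 6, -3) → min -4  > -5 ✓
(12, 6, -3, 14) → min -3  > -5 ✓
(6, -3, 14, 4) → min -3  > -5 ✓
(-3, 14, 4, -7) → min -7
(14, 4, -7, 12) → min -7
4 windows satisfy the condition.

4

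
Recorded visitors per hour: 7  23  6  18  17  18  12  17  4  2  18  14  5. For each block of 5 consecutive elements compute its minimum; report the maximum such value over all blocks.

[7, 23, 6, 18, 17] → min 6
[23, 6, 18, 17, 18] → min 6
[6, 18, 17, 18, 12] → min 6
[18, 17, 18, 12, 17] → min 12
[17, 18, 12, 17, 4] → min 4
[18, 12, 17, 4, 2] → min 2
[12, 17, 4, 2, 18] → min 2
[17, 4, 2, 18, 14] → min 2
[4, 2, 18, 14, 5] → min 2
Maximum of these is 12.

12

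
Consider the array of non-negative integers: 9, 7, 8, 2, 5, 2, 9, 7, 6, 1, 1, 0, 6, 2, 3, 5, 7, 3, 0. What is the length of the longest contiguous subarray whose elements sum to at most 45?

12

add 9: [9] sum 9, len 1
add 7: [9, 7] sum 16, len 2
add 8: [9, 7, 8] sum 24, len 3
add 2: [9, 7, 8, 2] sum 26, len 4
add 5: [9, 7, 8, 2, 5] sum 31, len 5
add 2: [9, 7, 8, 2, 5, 2] sum 33, len 6
add 9: [9, 7, 8, 2, 5, 2, 9] sum 42, len 7
add 7: [7, 8, 2, 5, 2, 9, 7] sum 40, len 7
add 6: [8, 2, 5, 2, 9, 7, 6] sum 39, len 7
add 1: [8, 2, 5, 2, 9, 7, 6, 1] sum 40, len 8
add 1: [8, 2, 5, 2, 9, 7, 6, 1, 1] sum 41, len 9
add 0: [8, 2, 5, 2, 9, 7, 6, 1, 1, 0] sum 41, len 10
add 6: [2, 5, 2, 9, 7, 6, 1, 1, 0, 6] sum 39, len 10
add 2: [2, 5, 2, 9, 7, 6, 1, 1, 0, 6, 2] sum 41, len 11
add 3: [2, 5, 2, 9, 7, 6, 1, 1, 0, 6, 2, 3] sum 44, len 12
add 5: [2, 9, 7, 6, 1, 1, 0, 6, 2, 3, 5] sum 42, len 11
add 7: [7, 6, 1, 1, 0, 6, 2, 3, 5, 7] sum 38, len 10
add 3: [7, 6, 1, 1, 0, 6, 2, 3, 5, 7, 3] sum 41, len 11
add 0: [7, 6, 1, 1, 0, 6, 2, 3, 5, 7, 3, 0] sum 41, len 12
Longest length seen: 12.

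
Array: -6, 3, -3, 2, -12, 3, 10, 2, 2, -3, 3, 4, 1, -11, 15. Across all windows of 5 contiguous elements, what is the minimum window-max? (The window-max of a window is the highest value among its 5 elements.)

(-6, 3, -3, 2, -12) → max 3
(3, -3, 2, -12, 3) → max 3
(-3, 2, -12, 3, 10) → max 10
(2, -12, 3, 10, 2) → max 10
(-12, 3, 10, 2, 2) → max 10
(3, 10, 2, 2, -3) → max 10
(10, 2, 2, -3, 3) → max 10
(2, 2, -3, 3, 4) → max 4
(2, -3, 3, 4, 1) → max 4
(-3, 3, 4, 1, -11) → max 4
(3, 4, 1, -11, 15) → max 15
Minimum of these is 3.

3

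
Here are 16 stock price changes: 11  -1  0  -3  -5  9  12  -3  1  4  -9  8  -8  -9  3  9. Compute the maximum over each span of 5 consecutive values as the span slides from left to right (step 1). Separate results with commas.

11, 9, 12, 12, 12, 12, 12, 8, 8, 8, 8, 9

11 -1 0 -3 -5 → max 11
-1 0 -3 -5 9 → max 9
0 -3 -5 9 12 → max 12
-3 -5 9 12 -3 → max 12
-5 9 12 -3 1 → max 12
9 12 -3 1 4 → max 12
12 -3 1 4 -9 → max 12
-3 1 4 -9 8 → max 8
1 4 -9 8 -8 → max 8
4 -9 8 -8 -9 → max 8
-9 8 -8 -9 3 → max 8
8 -8 -9 3 9 → max 9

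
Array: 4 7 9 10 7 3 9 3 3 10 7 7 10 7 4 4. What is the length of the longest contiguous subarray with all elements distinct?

4

add 4: [4] len 1
add 7: [4, 7] len 2
add 9: [4, 7, 9] len 3
add 10: [4, 7, 9, 10] len 4
add 7 (repeat 7, move left end past it): [9, 10, 7] len 3
add 3: [9, 10, 7, 3] len 4
add 9 (repeat 9, move left end past it): [10, 7, 3, 9] len 4
add 3 (repeat 3, move left end past it): [9, 3] len 2
add 3 (repeat 3, move left end past it): [3] len 1
add 10: [3, 10] len 2
add 7: [3, 10, 7] len 3
add 7 (repeat 7, move left end past it): [7] len 1
add 10: [7, 10] len 2
add 7 (repeat 7, move left end past it): [10, 7] len 2
add 4: [10, 7, 4] len 3
add 4 (repeat 4, move left end past it): [4] len 1
Longest all-distinct length: 4.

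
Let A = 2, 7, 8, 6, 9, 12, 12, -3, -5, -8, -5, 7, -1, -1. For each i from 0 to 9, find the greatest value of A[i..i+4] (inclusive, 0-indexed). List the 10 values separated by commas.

9, 12, 12, 12, 12, 12, 12, 7, 7, 7

[2, 7, 8, 6, 9] → max 9
[7, 8, 6, 9, 12] → max 12
[8, 6, 9, 12, 12] → max 12
[6, 9, 12, 12, -3] → max 12
[9, 12, 12, -3, -5] → max 12
[12, 12, -3, -5, -8] → max 12
[12, -3, -5, -8, -5] → max 12
[-3, -5, -8, -5, 7] → max 7
[-5, -8, -5, 7, -1] → max 7
[-8, -5, 7, -1, -1] → max 7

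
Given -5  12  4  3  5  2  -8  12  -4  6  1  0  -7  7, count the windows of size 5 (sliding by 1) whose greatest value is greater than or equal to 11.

(-5, 12, 4, 3, 5) → max 12  ≥ 11 ✓
(12, 4, 3, 5, 2) → max 12  ≥ 11 ✓
(4, 3, 5, 2, -8) → max 5
(3, 5, 2, -8, 12) → max 12  ≥ 11 ✓
(5, 2, -8, 12, -4) → max 12  ≥ 11 ✓
(2, -8, 12, -4, 6) → max 12  ≥ 11 ✓
(-8, 12, -4, 6, 1) → max 12  ≥ 11 ✓
(12, -4, 6, 1, 0) → max 12  ≥ 11 ✓
(-4, 6, 1, 0, -7) → max 6
(6, 1, 0, -7, 7) → max 7
7 windows satisfy the condition.

7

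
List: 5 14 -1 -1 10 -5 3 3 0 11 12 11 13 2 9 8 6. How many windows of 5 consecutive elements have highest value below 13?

6

5 14 -1 -1 10 → max 14
14 -1 -1 10 -5 → max 14
-1 -1 10 -5 3 → max 10  < 13 ✓
-1 10 -5 3 3 → max 10  < 13 ✓
10 -5 3 3 0 → max 10  < 13 ✓
-5 3 3 0 11 → max 11  < 13 ✓
3 3 0 11 12 → max 12  < 13 ✓
3 0 11 12 11 → max 12  < 13 ✓
0 11 12 11 13 → max 13
11 12 11 13 2 → max 13
12 11 13 2 9 → max 13
11 13 2 9 8 → max 13
13 2 9 8 6 → max 13
6 windows satisfy the condition.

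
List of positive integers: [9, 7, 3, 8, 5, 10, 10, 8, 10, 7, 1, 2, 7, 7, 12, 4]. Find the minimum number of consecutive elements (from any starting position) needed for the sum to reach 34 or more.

Extend right; whenever the sum reaches 34, record the length and shrink from the left:
add 9: running sum 9 < 34
add 7: running sum 16 < 34
add 3: running sum 19 < 34
add 8: running sum 27 < 34
add 5: running sum 32 < 34
add 10: shortest ending here [9, 7, 3, 8, 5, 10] sum 42, len 6
add 10: shortest ending here [3, 8, 5, 10, 10] sum 36, len 5
add 8: shortest ending here [8, 5, 10, 10, 8] sum 41, len 5
add 10: shortest ending here [10, 10, 8, 10] sum 38, len 4
add 7: shortest ending here [10, 8, 10, 7] sum 35, len 4
add 1: shortest ending here [10, 8, 10, 7, 1] sum 36, len 5
add 2: shortest ending here [10, 8, 10, 7, 1, 2] sum 38, len 6
add 7: shortest ending here [8, 10, 7, 1, 2, 7] sum 35, len 6
add 7: shortest ending here [10, 7, 1, 2, 7, 7] sum 34, len 6
add 12: shortest ending here [7, 1, 2, 7, 7, 12] sum 36, len 6
add 4: shortest ending here [7, 1, 2, 7, 7, 12, 4] sum 40, len 7
Shortest qualifying length: 4.

4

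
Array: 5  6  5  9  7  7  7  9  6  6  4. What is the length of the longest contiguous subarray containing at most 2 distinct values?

[5] 1 distinct, len 1
[5, 6] 2 distinct, len 2
[5, 6, 5] 2 distinct, len 3
[5, 9] 2 distinct, len 2
[9, 7] 2 distinct, len 2
[9, 7, 7] 2 distinct, len 3
[9, 7, 7, 7] 2 distinct, len 4
[9, 7, 7, 7, 9] 2 distinct, len 5
[9, 6] 2 distinct, len 2
[9, 6, 6] 2 distinct, len 3
[6, 6, 4] 2 distinct, len 3
Longest length with ≤2 distinct: 5.

5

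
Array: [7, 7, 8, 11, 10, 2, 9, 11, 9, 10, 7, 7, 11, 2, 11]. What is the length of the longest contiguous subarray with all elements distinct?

6

[7] len 1
[7] len 1
[7, 8] len 2
[7, 8, 11] len 3
[7, 8, 11, 10] len 4
[7, 8, 11, 10, 2] len 5
[7, 8, 11, 10, 2, 9] len 6
[10, 2, 9, 11] len 4
[11, 9] len 2
[11, 9, 10] len 3
[11, 9, 10, 7] len 4
[7] len 1
[7, 11] len 2
[7, 11, 2] len 3
[2, 11] len 2
Longest all-distinct length: 6.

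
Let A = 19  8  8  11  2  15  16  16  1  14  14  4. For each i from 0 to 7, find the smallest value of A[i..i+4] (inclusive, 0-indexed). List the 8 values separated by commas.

19 8 8 11 2 → min 2
8 8 11 2 15 → min 2
8 11 2 15 16 → min 2
11 2 15 16 16 → min 2
2 15 16 16 1 → min 1
15 16 16 1 14 → min 1
16 16 1 14 14 → min 1
16 1 14 14 4 → min 1

2, 2, 2, 2, 1, 1, 1, 1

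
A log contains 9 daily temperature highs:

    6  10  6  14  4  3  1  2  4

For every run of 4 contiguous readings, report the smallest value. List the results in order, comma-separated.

6, 4, 3, 1, 1, 1

[6, 10, 6, 14] → min 6
[10, 6, 14, 4] → min 4
[6, 14, 4, 3] → min 3
[14, 4, 3, 1] → min 1
[4, 3, 1, 2] → min 1
[3, 1, 2, 4] → min 1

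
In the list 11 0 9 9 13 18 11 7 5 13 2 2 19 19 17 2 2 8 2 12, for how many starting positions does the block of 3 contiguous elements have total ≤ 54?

11 0 9 → sum 20  ≤ 54 ✓
0 9 9 → sum 18  ≤ 54 ✓
9 9 13 → sum 31  ≤ 54 ✓
9 13 18 → sum 40  ≤ 54 ✓
13 18 11 → sum 42  ≤ 54 ✓
18 11 7 → sum 36  ≤ 54 ✓
11 7 5 → sum 23  ≤ 54 ✓
7 5 13 → sum 25  ≤ 54 ✓
5 13 2 → sum 20  ≤ 54 ✓
13 2 2 → sum 17  ≤ 54 ✓
2 2 19 → sum 23  ≤ 54 ✓
2 19 19 → sum 40  ≤ 54 ✓
19 19 17 → sum 55
19 17 2 → sum 38  ≤ 54 ✓
17 2 2 → sum 21  ≤ 54 ✓
2 2 8 → sum 12  ≤ 54 ✓
2 8 2 → sum 12  ≤ 54 ✓
8 2 12 → sum 22  ≤ 54 ✓
17 windows satisfy the condition.

17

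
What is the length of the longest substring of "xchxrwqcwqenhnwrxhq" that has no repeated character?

[x] len 1
[x, c] len 2
[x, c, h] len 3
[c, h, x] len 3
[c, h, x, r] len 4
[c, h, x, r, w] len 5
[c, h, x, r, w, q] len 6
[h, x, r, w, q, c] len 6
[q, c, w] len 3
[c, w, q] len 3
[c, w, q, e] len 4
[c, w, q, e, n] len 5
[c, w, q, e, n, h] len 6
[h, n] len 2
[h, n, w] len 3
[h, n, w, r] len 4
[h, n, w, r, x] len 5
[n, w, r, x, h] len 5
[n, w, r, x, h, q] len 6
Longest all-distinct length: 6.

6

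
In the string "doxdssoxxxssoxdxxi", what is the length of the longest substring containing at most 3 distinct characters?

10

Extend right; when distinct count exceeds 3, shrink from the left:
add d: window [d] (1 distinct), len 1
add o: window [d, o] (2 distinct), len 2
add x: window [d, o, x] (3 distinct), len 3
add d: window [d, o, x, d] (3 distinct), len 4
add s: window [x, d, s] (3 distinct), len 3
add s: window [x, d, s, s] (3 distinct), len 4
add o: window [d, s, s, o] (3 distinct), len 4
add x: window [s, s, o, x] (3 distinct), len 4
add x: window [s, s, o, x, x] (3 distinct), len 5
add x: window [s, s, o, x, x, x] (3 distinct), len 6
add s: window [s, s, o, x, x, x, s] (3 distinct), len 7
add s: window [s, s, o, x, x, x, s, s] (3 distinct), len 8
add o: window [s, s, o, x, x, x, s, s, o] (3 distinct), len 9
add x: window [s, s, o, x, x, x, s, s, o, x] (3 distinct), len 10
add d: window [o, x, d] (3 distinct), len 3
add x: window [o, x, d, x] (3 distinct), len 4
add x: window [o, x, d, x, x] (3 distinct), len 5
add i: window [x, d, x, x, i] (3 distinct), len 5
Longest length with ≤3 distinct: 10.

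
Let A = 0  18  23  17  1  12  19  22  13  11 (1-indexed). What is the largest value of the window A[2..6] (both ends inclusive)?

23

Elements at indices 2..6: 18, 23, 17, 1, 12
max(18, 23, 17, 1, 12) = 23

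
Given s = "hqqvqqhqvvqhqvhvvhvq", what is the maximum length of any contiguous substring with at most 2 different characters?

add h: window [h] (1 distinct), len 1
add q: window [h, q] (2 distinct), len 2
add q: window [h, q, q] (2 distinct), len 3
add v: window [q, q, v] (2 distinct), len 3
add q: window [q, q, v, q] (2 distinct), len 4
add q: window [q, q, v, q, q] (2 distinct), len 5
add h: window [q, q, h] (2 distinct), len 3
add q: window [q, q, h, q] (2 distinct), len 4
add v: window [q, v] (2 distinct), len 2
add v: window [q, v, v] (2 distinct), len 3
add q: window [q, v, v, q] (2 distinct), len 4
add h: window [q, h] (2 distinct), len 2
add q: window [q, h, q] (2 distinct), len 3
add v: window [q, v] (2 distinct), len 2
add h: window [v, h] (2 distinct), len 2
add v: window [v, h, v] (2 distinct), len 3
add v: window [v, h, v, v] (2 distinct), len 4
add h: window [v, h, v, v, h] (2 distinct), len 5
add v: window [v, h, v, v, h, v] (2 distinct), len 6
add q: window [v, q] (2 distinct), len 2
Longest length with ≤2 distinct: 6.

6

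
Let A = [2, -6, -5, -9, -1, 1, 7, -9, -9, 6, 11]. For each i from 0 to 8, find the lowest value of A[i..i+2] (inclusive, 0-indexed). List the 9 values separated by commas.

-6, -9, -9, -9, -1, -9, -9, -9, -9

Sliding a size-3 window across the 11 values:
2 -6 -5 → min -6
-6 -5 -9 → min -9
-5 -9 -1 → min -9
-9 -1 1 → min -9
-1 1 7 → min -1
1 7 -9 → min -9
7 -9 -9 → min -9
-9 -9 6 → min -9
-9 6 11 → min -9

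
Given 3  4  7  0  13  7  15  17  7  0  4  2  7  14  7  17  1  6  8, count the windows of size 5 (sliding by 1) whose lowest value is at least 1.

[3, 4, 7, 0, 13] → min 0
[4, 7, 0, 13, 7] → min 0
[7, 0, 13, 7, 15] → min 0
[0, 13, 7, 15, 17] → min 0
[13, 7, 15, 17, 7] → min 7  ≥ 1 ✓
[7, 15, 17, 7, 0] → min 0
[15, 17, 7, 0, 4] → min 0
[17, 7, 0, 4, 2] → min 0
[7, 0, 4, 2, 7] → min 0
[0, 4, 2, 7, 14] → min 0
[4, 2, 7, 14, 7] → min 2  ≥ 1 ✓
[2, 7, 14, 7, 17] → min 2  ≥ 1 ✓
[7, 14, 7, 17, 1] → min 1  ≥ 1 ✓
[14, 7, 17, 1, 6] → min 1  ≥ 1 ✓
[7, 17, 1, 6, 8] → min 1  ≥ 1 ✓
6 windows satisfy the condition.

6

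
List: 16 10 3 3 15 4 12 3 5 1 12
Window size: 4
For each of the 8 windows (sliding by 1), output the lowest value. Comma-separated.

16 10 3 3 → min 3
10 3 3 15 → min 3
3 3 15 4 → min 3
3 15 4 12 → min 3
15 4 12 3 → min 3
4 12 3 5 → min 3
12 3 5 1 → min 1
3 5 1 12 → min 1

3, 3, 3, 3, 3, 3, 1, 1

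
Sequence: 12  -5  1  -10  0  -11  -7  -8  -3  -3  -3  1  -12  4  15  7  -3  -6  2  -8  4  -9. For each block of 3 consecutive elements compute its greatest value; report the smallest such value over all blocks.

12 -5 1 → max 12
-5 1 -10 → max 1
1 -10 0 → max 1
-10 0 -11 → max 0
0 -11 -7 → max 0
-11 -7 -8 → max -7
-7 -8 -3 → max -3
-8 -3 -3 → max -3
-3 -3 -3 → max -3
-3 -3 1 → max 1
-3 1 -12 → max 1
1 -12 4 → max 4
-12 4 15 → max 15
4 15 7 → max 15
15 7 -3 → max 15
7 -3 -6 → max 7
-3 -6 2 → max 2
-6 2 -8 → max 2
2 -8 4 → max 4
-8 4 -9 → max 4
Smallest of these is -7.

-7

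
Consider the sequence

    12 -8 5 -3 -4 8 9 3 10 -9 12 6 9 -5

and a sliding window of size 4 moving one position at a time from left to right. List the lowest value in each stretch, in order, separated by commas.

[12, -8, 5, -3] → min -8
[-8, 5, -3, -4] → min -8
[5, -3, -4, 8] → min -4
[-3, -4, 8, 9] → min -4
[-4, 8, 9, 3] → min -4
[8, 9, 3, 10] → min 3
[9, 3, 10, -9] → min -9
[3, 10, -9, 12] → min -9
[10, -9, 12, 6] → min -9
[-9, 12, 6, 9] → min -9
[12, 6, 9, -5] → min -5

-8, -8, -4, -4, -4, 3, -9, -9, -9, -9, -5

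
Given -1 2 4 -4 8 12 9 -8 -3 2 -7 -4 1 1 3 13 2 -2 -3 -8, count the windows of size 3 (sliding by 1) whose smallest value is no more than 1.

-1 2 4 → min -1  ≤ 1 ✓
2 4 -4 → min -4  ≤ 1 ✓
4 -4 8 → min -4  ≤ 1 ✓
-4 8 12 → min -4  ≤ 1 ✓
8 12 9 → min 8
12 9 -8 → min -8  ≤ 1 ✓
9 -8 -3 → min -8  ≤ 1 ✓
-8 -3 2 → min -8  ≤ 1 ✓
-3 2 -7 → min -7  ≤ 1 ✓
2 -7 -4 → min -7  ≤ 1 ✓
-7 -4 1 → min -7  ≤ 1 ✓
-4 1 1 → min -4  ≤ 1 ✓
1 1 3 → min 1  ≤ 1 ✓
1 3 13 → min 1  ≤ 1 ✓
3 13 2 → min 2
13 2 -2 → min -2  ≤ 1 ✓
2 -2 -3 → min -3  ≤ 1 ✓
-2 -3 -8 → min -8  ≤ 1 ✓
16 windows satisfy the condition.

16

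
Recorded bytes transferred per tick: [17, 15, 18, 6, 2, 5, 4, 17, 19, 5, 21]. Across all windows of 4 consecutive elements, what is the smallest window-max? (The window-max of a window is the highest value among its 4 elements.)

6

[17, 15, 18, 6] → max 18
[15, 18, 6, 2] → max 18
[18, 6, 2, 5] → max 18
[6, 2, 5, 4] → max 6
[2, 5, 4, 17] → max 17
[5, 4, 17, 19] → max 19
[4, 17, 19, 5] → max 19
[17, 19, 5, 21] → max 21
Smallest of these is 6.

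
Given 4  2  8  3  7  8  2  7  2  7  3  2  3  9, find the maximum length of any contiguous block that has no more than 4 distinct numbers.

12

[4] 1 distinct, len 1
[4, 2] 2 distinct, len 2
[4, 2, 8] 3 distinct, len 3
[4, 2, 8, 3] 4 distinct, len 4
[2, 8, 3, 7] 4 distinct, len 4
[2, 8, 3, 7, 8] 4 distinct, len 5
[2, 8, 3, 7, 8, 2] 4 distinct, len 6
[2, 8, 3, 7, 8, 2, 7] 4 distinct, len 7
[2, 8, 3, 7, 8, 2, 7, 2] 4 distinct, len 8
[2, 8, 3, 7, 8, 2, 7, 2, 7] 4 distinct, len 9
[2, 8, 3, 7, 8, 2, 7, 2, 7, 3] 4 distinct, len 10
[2, 8, 3, 7, 8, 2, 7, 2, 7, 3, 2] 4 distinct, len 11
[2, 8, 3, 7, 8, 2, 7, 2, 7, 3, 2, 3] 4 distinct, len 12
[2, 7, 2, 7, 3, 2, 3, 9] 4 distinct, len 8
Longest length with ≤4 distinct: 12.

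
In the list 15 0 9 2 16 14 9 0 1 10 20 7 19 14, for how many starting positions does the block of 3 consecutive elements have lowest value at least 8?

1

15 0 9 → min 0
0 9 2 → min 0
9 2 16 → min 2
2 16 14 → min 2
16 14 9 → min 9  ≥ 8 ✓
14 9 0 → min 0
9 0 1 → min 0
0 1 10 → min 0
1 10 20 → min 1
10 20 7 → min 7
20 7 19 → min 7
7 19 14 → min 7
1 window satisfy the condition.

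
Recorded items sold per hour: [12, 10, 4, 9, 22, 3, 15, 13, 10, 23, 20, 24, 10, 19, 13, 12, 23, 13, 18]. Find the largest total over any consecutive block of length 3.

67

12 10 4 → sum 26
10 4 9 → sum 23
4 9 22 → sum 35
9 22 3 → sum 34
22 3 15 → sum 40
3 15 13 → sum 31
15 13 10 → sum 38
13 10 23 → sum 46
10 23 20 → sum 53
23 20 24 → sum 67
20 24 10 → sum 54
24 10 19 → sum 53
10 19 13 → sum 42
19 13 12 → sum 44
13 12 23 → sum 48
12 23 13 → sum 48
23 13 18 → sum 54
Largest of these is 67.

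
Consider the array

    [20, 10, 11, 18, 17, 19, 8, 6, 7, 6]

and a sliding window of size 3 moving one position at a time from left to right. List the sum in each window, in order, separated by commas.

[20, 10, 11] → sum 41
[10, 11, 18] → sum 39
[11, 18, 17] → sum 46
[18, 17, 19] → sum 54
[17, 19, 8] → sum 44
[19, 8, 6] → sum 33
[8, 6, 7] → sum 21
[6, 7, 6] → sum 19

41, 39, 46, 54, 44, 33, 21, 19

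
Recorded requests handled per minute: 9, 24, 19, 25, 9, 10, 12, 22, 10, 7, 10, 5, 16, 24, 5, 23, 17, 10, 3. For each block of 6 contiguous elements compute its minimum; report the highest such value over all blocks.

Window mins for each of the 14 positions:
[9, 24, 19, 25, 9, 10] → min 9
[24, 19, 25, 9, 10, 12] → min 9
[19, 25, 9, 10, 12, 22] → min 9
[25, 9, 10, 12, 22, 10] → min 9
[9, 10, 12, 22, 10, 7] → min 7
[10, 12, 22, 10, 7, 10] → min 7
[12, 22, 10, 7, 10, 5] → min 5
[22, 10, 7, 10, 5, 16] → min 5
[10, 7, 10, 5, 16, 24] → min 5
[7, 10, 5, 16, 24, 5] → min 5
[10, 5, 16, 24, 5, 23] → min 5
[5, 16, 24, 5, 23, 17] → min 5
[16, 24, 5, 23, 17, 10] → min 5
[24, 5, 23, 17, 10, 3] → min 3
Highest of these is 9.

9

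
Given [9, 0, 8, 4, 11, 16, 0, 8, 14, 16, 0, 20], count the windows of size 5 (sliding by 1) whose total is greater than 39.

9 0 8 4 11 → sum 32
0 8 4 11 16 → sum 39
8 4 11 16 0 → sum 39
4 11 16 0 8 → sum 39
11 16 0 8 14 → sum 49  > 39 ✓
16 0 8 14 16 → sum 54  > 39 ✓
0 8 14 16 0 → sum 38
8 14 16 0 20 → sum 58  > 39 ✓
3 windows satisfy the condition.

3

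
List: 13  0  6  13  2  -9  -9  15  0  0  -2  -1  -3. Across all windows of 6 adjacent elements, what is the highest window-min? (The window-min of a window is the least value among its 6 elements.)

13 0 6 13 2 -9 → min -9
0 6 13 2 -9 -9 → min -9
6 13 2 -9 -9 15 → min -9
13 2 -9 -9 15 0 → min -9
2 -9 -9 15 0 0 → min -9
-9 -9 15 0 0 -2 → min -9
-9 15 0 0 -2 -1 → min -9
15 0 0 -2 -1 -3 → min -3
Highest of these is -3.

-3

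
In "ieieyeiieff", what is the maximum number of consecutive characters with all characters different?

3

[i] len 1
[i, e] len 2
[e, i] len 2
[i, e] len 2
[i, e, y] len 3
[y, e] len 2
[y, e, i] len 3
[i] len 1
[i, e] len 2
[i, e, f] len 3
[f] len 1
Longest all-distinct length: 3.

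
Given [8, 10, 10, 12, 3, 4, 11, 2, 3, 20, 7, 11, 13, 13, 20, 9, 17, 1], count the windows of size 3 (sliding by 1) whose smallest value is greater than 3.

[8, 10, 10] → min 8  > 3 ✓
[10, 10, 12] → min 10  > 3 ✓
[10, 12, 3] → min 3
[12, 3, 4] → min 3
[3, 4, 11] → min 3
[4, 11, 2] → min 2
[11, 2, 3] → min 2
[2, 3, 20] → min 2
[3, 20, 7] → min 3
[20, 7, 11] → min 7  > 3 ✓
[7, 11, 13] → min 7  > 3 ✓
[11, 13, 13] → min 11  > 3 ✓
[13, 13, 20] → min 13  > 3 ✓
[13, 20, 9] → min 9  > 3 ✓
[20, 9, 17] → min 9  > 3 ✓
[9, 17, 1] → min 1
8 windows satisfy the condition.

8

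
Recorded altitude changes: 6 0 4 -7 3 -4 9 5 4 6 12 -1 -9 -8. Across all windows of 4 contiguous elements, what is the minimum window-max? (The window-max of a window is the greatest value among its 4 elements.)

6 0 4 -7 → max 6
0 4 -7 3 → max 4
4 -7 3 -4 → max 4
-7 3 -4 9 → max 9
3 -4 9 5 → max 9
-4 9 5 4 → max 9
9 5 4 6 → max 9
5 4 6 12 → max 12
4 6 12 -1 → max 12
6 12 -1 -9 → max 12
12 -1 -9 -8 → max 12
Minimum of these is 4.

4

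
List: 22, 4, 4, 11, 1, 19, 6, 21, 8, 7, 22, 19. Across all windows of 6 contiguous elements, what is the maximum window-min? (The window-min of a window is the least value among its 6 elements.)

Window mins for each of the 7 positions:
22 4 4 11 1 19 → min 1
4 4 11 1 19 6 → min 1
4 11 1 19 6 21 → min 1
11 1 19 6 21 8 → min 1
1 19 6 21 8 7 → min 1
19 6 21 8 7 22 → min 6
6 21 8 7 22 19 → min 6
Maximum of these is 6.

6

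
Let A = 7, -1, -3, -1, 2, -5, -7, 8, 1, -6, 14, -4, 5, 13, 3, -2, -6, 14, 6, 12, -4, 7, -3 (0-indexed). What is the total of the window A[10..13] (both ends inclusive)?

28

Elements at indices 10..13: 14, -4, 5, 13
sum(14, -4, 5, 13) = 28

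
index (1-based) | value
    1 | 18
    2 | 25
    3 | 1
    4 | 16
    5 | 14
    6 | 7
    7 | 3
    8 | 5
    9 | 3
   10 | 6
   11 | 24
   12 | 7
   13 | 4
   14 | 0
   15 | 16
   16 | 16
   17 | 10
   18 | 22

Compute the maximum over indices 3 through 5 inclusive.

Elements at indices 3..5: 1, 16, 14
max(1, 16, 14) = 16

16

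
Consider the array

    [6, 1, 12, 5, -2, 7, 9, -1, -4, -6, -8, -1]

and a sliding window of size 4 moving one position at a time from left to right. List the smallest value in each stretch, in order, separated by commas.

[6, 1, 12, 5] → min 1
[1, 12, 5, -2] → min -2
[12, 5, -2, 7] → min -2
[5, -2, 7, 9] → min -2
[-2, 7, 9, -1] → min -2
[7, 9, -1, -4] → min -4
[9, -1, -4, -6] → min -6
[-1, -4, -6, -8] → min -8
[-4, -6, -8, -1] → min -8

1, -2, -2, -2, -2, -4, -6, -8, -8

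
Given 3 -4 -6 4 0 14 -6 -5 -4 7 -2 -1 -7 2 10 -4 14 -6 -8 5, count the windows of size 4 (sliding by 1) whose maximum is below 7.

3 -4 -6 4 → max 4  < 7 ✓
-4 -6 4 0 → max 4  < 7 ✓
-6 4 0 14 → max 14
4 0 14 -6 → max 14
0 14 -6 -5 → max 14
14 -6 -5 -4 → max 14
-6 -5 -4 7 → max 7
-5 -4 7 -2 → max 7
-4 7 -2 -1 → max 7
7 -2 -1 -7 → max 7
-2 -1 -7 2 → max 2  < 7 ✓
-1 -7 2 10 → max 10
-7 2 10 -4 → max 10
2 10 -4 14 → max 14
10 -4 14 -6 → max 14
-4 14 -6 -8 → max 14
14 -6 -8 5 → max 14
3 windows satisfy the condition.

3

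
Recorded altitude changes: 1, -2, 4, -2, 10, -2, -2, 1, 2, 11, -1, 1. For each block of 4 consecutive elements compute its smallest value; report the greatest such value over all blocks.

(1, -2, 4, -2) → min -2
(-2, 4, -2, 10) → min -2
(4, -2, 10, -2) → min -2
(-2, 10, -2, -2) → min -2
(10, -2, -2, 1) → min -2
(-2, -2, 1, 2) → min -2
(-2, 1, 2, 11) → min -2
(1, 2, 11, -1) → min -1
(2, 11, -1, 1) → min -1
Greatest of these is -1.

-1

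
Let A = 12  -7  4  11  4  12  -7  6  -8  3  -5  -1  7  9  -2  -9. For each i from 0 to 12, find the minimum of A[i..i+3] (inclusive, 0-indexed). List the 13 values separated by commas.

Sliding a size-4 window across the 16 values:
[12, -7, 4, 11] → min -7
[-7, 4, 11, 4] → min -7
[4, 11, 4, 12] → min 4
[11, 4, 12, -7] → min -7
[4, 12, -7, 6] → min -7
[12, -7, 6, -8] → min -8
[-7, 6, -8, 3] → min -8
[6, -8, 3, -5] → min -8
[-8, 3, -5, -1] → min -8
[3, -5, -1, 7] → min -5
[-5, -1, 7, 9] → min -5
[-1, 7, 9, -2] → min -2
[7, 9, -2, -9] → min -9

-7, -7, 4, -7, -7, -8, -8, -8, -8, -5, -5, -2, -9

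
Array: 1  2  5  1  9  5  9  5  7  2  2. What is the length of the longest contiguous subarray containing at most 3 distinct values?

add 1: window [1] (1 distinct), len 1
add 2: window [1, 2] (2 distinct), len 2
add 5: window [1, 2, 5] (3 distinct), len 3
add 1: window [1, 2, 5, 1] (3 distinct), len 4
add 9: window [5, 1, 9] (3 distinct), len 3
add 5: window [5, 1, 9, 5] (3 distinct), len 4
add 9: window [5, 1, 9, 5, 9] (3 distinct), len 5
add 5: window [5, 1, 9, 5, 9, 5] (3 distinct), len 6
add 7: window [9, 5, 9, 5, 7] (3 distinct), len 5
add 2: window [5, 7, 2] (3 distinct), len 3
add 2: window [5, 7, 2, 2] (3 distinct), len 4
Longest length with ≤3 distinct: 6.

6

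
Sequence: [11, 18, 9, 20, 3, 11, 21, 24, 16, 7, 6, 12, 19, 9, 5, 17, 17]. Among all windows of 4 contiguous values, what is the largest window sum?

(11, 18, 9, 20) → sum 58
(18, 9, 20, 3) → sum 50
(9, 20, 3, 11) → sum 43
(20, 3, 11, 21) → sum 55
(3, 11, 21, 24) → sum 59
(11, 21, 24, 16) → sum 72
(21, 24, 16, 7) → sum 68
(24, 16, 7, 6) → sum 53
(16, 7, 6, 12) → sum 41
(7, 6, 12, 19) → sum 44
(6, 12, 19, 9) → sum 46
(12, 19, 9, 5) → sum 45
(19, 9, 5, 17) → sum 50
(9, 5, 17, 17) → sum 48
Largest of these is 72.

72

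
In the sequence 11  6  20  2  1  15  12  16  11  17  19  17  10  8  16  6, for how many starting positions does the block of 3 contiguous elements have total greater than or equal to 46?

[11, 6, 20] → sum 37
[6, 20, 2] → sum 28
[20, 2, 1] → sum 23
[2, 1, 15] → sum 18
[1, 15, 12] → sum 28
[15, 12, 16] → sum 43
[12, 16, 11] → sum 39
[16, 11, 17] → sum 44
[11, 17, 19] → sum 47  ≥ 46 ✓
[17, 19, 17] → sum 53  ≥ 46 ✓
[19, 17, 10] → sum 46  ≥ 46 ✓
[17, 10, 8] → sum 35
[10, 8, 16] → sum 34
[8, 16, 6] → sum 30
3 windows satisfy the condition.

3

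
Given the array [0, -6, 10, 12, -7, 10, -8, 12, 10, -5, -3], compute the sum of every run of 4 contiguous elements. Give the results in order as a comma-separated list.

[0, -6, 10, 12] → sum 16
[-6, 10, 12, -7] → sum 9
[10, 12, -7, 10] → sum 25
[12, -7, 10, -8] → sum 7
[-7, 10, -8, 12] → sum 7
[10, -8, 12, 10] → sum 24
[-8, 12, 10, -5] → sum 9
[12, 10, -5, -3] → sum 14

16, 9, 25, 7, 7, 24, 9, 14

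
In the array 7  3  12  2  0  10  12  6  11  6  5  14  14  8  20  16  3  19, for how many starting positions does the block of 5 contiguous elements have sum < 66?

(7, 3, 12, 2, 0) → sum 24  < 66 ✓
(3, 12, 2, 0, 10) → sum 27  < 66 ✓
(12, 2, 0, 10, 12) → sum 36  < 66 ✓
(2, 0, 10, 12, 6) → sum 30  < 66 ✓
(0, 10, 12, 6, 11) → sum 39  < 66 ✓
(10, 12, 6, 11, 6) → sum 45  < 66 ✓
(12, 6, 11, 6, 5) → sum 40  < 66 ✓
(6, 11, 6, 5, 14) → sum 42  < 66 ✓
(11, 6, 5, 14, 14) → sum 50  < 66 ✓
(6, 5, 14, 14, 8) → sum 47  < 66 ✓
(5, 14, 14, 8, 20) → sum 61  < 66 ✓
(14, 14, 8, 20, 16) → sum 72
(14, 8, 20, 16, 3) → sum 61  < 66 ✓
(8, 20, 16, 3, 19) → sum 66
12 windows satisfy the condition.

12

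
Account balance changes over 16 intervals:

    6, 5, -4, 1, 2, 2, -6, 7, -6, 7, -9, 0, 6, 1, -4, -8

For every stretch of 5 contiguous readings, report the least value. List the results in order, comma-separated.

-4, -4, -6, -6, -6, -6, -9, -9, -9, -9, -9, -8

6 5 -4 1 2 → min -4
5 -4 1 2 2 → min -4
-4 1 2 2 -6 → min -6
1 2 2 -6 7 → min -6
2 2 -6 7 -6 → min -6
2 -6 7 -6 7 → min -6
-6 7 -6 7 -9 → min -9
7 -6 7 -9 0 → min -9
-6 7 -9 0 6 → min -9
7 -9 0 6 1 → min -9
-9 0 6 1 -4 → min -9
0 6 1 -4 -8 → min -8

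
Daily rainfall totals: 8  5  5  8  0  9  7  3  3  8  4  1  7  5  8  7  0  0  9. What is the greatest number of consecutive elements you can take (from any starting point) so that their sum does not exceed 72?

15

[8] sum 8 len 1
[8, 5] sum 13 len 2
[8, 5, 5] sum 18 len 3
[8, 5, 5, 8] sum 26 len 4
[8, 5, 5, 8, 0] sum 26 len 5
[8, 5, 5, 8, 0, 9] sum 35 len 6
[8, 5, 5, 8, 0, 9, 7] sum 42 len 7
[8, 5, 5, 8, 0, 9, 7, 3] sum 45 len 8
[8, 5, 5, 8, 0, 9, 7, 3, 3] sum 48 len 9
[8, 5, 5, 8, 0, 9, 7, 3, 3, 8] sum 56 len 10
[8, 5, 5, 8, 0, 9, 7, 3, 3, 8, 4] sum 60 len 11
[8, 5, 5, 8, 0, 9, 7, 3, 3, 8, 4, 1] sum 61 len 12
[8, 5, 5, 8, 0, 9, 7, 3, 3, 8, 4, 1, 7] sum 68 len 13
[5, 5, 8, 0, 9, 7, 3, 3, 8, 4, 1, 7, 5] sum 65 len 13
[5, 8, 0, 9, 7, 3, 3, 8, 4, 1, 7, 5, 8] sum 68 len 13
[8, 0, 9, 7, 3, 3, 8, 4, 1, 7, 5, 8, 7] sum 70 len 13
[8, 0, 9, 7, 3, 3, 8, 4, 1, 7, 5, 8, 7, 0] sum 70 len 14
[8, 0, 9, 7, 3, 3, 8, 4, 1, 7, 5, 8, 7, 0, 0] sum 70 len 15
[0, 9, 7, 3, 3, 8, 4, 1, 7, 5, 8, 7, 0, 0, 9] sum 71 len 15
Longest length seen: 15.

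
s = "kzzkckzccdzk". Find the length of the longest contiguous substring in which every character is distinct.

4

[k] len 1
[k, z] len 2
[z] len 1
[z, k] len 2
[z, k, c] len 3
[c, k] len 2
[c, k, z] len 3
[k, z, c] len 3
[c] len 1
[c, d] len 2
[c, d, z] len 3
[c, d, z, k] len 4
Longest all-distinct length: 4.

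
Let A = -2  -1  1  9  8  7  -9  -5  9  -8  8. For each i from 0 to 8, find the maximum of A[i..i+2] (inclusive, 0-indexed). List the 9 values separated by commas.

1, 9, 9, 9, 8, 7, 9, 9, 9

(-2, -1, 1) → max 1
(-1, 1, 9) → max 9
(1, 9, 8) → max 9
(9, 8, 7) → max 9
(8, 7, -9) → max 8
(7, -9, -5) → max 7
(-9, -5, 9) → max 9
(-5, 9, -8) → max 9
(9, -8, 8) → max 9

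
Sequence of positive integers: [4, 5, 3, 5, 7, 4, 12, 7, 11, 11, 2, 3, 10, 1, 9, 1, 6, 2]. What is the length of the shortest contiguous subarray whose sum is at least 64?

add 4: running sum 4 < 64
add 5: running sum 9 < 64
add 3: running sum 12 < 64
add 5: running sum 17 < 64
add 7: running sum 24 < 64
add 4: running sum 28 < 64
add 12: running sum 40 < 64
add 7: running sum 47 < 64
add 11: running sum 58 < 64
add 11: shortest ending here [5, 3, 5, 7, 4, 12, 7, 11, 11] sum 65, len 9
add 2: shortest ending here [5, 3, 5, 7, 4, 12, 7, 11, 11, 2] sum 67, len 10
add 3: shortest ending here [3, 5, 7, 4, 12, 7, 11, 11, 2, 3] sum 65, len 10
add 10: shortest ending here [7, 4, 12, 7, 11, 11, 2, 3, 10] sum 67, len 9
add 1: shortest ending here [7, 4, 12, 7, 11, 11, 2, 3, 10, 1] sum 68, len 10
add 9: shortest ending here [12, 7, 11, 11, 2, 3, 10, 1, 9] sum 66, len 9
add 1: shortest ending here [12, 7, 11, 11, 2, 3, 10, 1, 9, 1] sum 67, len 10
add 6: shortest ending here [12, 7, 11, 11, 2, 3, 10, 1, 9, 1, 6] sum 73, len 11
add 2: shortest ending here [12, 7, 11, 11, 2, 3, 10, 1, 9, 1, 6, 2] sum 75, len 12
Shortest qualifying length: 9.

9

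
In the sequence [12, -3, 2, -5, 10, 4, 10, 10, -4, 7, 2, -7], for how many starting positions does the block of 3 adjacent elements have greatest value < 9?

[12, -3, 2] → max 12
[-3, 2, -5] → max 2  < 9 ✓
[2, -5, 10] → max 10
[-5, 10, 4] → max 10
[10, 4, 10] → max 10
[4, 10, 10] → max 10
[10, 10, -4] → max 10
[10, -4, 7] → max 10
[-4, 7, 2] → max 7  < 9 ✓
[7, 2, -7] → max 7  < 9 ✓
3 windows satisfy the condition.

3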